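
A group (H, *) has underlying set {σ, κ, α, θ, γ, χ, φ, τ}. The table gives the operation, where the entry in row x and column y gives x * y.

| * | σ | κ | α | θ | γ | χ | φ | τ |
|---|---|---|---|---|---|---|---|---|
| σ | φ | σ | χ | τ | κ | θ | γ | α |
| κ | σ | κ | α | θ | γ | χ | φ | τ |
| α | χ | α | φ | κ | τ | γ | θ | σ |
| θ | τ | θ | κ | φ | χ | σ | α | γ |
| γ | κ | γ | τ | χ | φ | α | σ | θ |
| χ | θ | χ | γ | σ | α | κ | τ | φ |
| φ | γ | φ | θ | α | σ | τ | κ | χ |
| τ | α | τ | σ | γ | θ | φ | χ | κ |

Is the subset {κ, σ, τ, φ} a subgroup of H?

φ * σ = γ, which is not in {κ, σ, τ, φ}.
The subset is not closed under *, so it is not a subgroup.

No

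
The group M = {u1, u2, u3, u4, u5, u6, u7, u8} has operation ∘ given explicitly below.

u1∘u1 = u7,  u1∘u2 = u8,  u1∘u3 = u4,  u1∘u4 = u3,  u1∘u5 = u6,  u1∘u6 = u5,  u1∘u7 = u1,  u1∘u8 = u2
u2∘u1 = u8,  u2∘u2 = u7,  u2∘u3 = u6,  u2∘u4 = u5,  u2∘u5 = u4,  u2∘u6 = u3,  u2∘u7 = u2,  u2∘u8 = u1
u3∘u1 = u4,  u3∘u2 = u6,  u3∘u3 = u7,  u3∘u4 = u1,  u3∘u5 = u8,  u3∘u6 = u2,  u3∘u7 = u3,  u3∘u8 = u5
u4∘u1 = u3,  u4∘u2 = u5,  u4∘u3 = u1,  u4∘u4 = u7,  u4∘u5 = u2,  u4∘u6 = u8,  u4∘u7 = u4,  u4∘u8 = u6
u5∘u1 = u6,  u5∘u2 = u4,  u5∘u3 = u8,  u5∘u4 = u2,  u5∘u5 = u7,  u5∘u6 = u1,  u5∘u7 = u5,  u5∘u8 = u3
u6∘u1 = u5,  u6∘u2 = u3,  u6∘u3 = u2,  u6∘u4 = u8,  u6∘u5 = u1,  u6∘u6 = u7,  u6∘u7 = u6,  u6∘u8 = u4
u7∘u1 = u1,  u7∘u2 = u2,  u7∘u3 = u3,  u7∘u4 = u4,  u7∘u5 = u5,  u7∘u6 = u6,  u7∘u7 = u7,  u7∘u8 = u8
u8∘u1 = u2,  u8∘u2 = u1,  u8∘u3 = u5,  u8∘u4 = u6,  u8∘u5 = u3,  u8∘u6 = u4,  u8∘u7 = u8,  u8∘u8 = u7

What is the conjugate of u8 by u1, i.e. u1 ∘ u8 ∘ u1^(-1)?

u8

The identity is u7. In row u1, the entry u7 sits in column u1, so u1^(-1) = u1.
u1 ∘ u8 = u2
u2 ∘ u1 = u8
(Structurally, M here is isomorphic to the elementary abelian group (Z_2)^3.)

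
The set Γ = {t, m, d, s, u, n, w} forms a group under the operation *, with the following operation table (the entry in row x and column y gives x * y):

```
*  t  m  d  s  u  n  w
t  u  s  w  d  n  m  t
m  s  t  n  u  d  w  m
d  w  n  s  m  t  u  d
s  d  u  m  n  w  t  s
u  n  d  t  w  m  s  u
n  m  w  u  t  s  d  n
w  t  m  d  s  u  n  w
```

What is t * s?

Read row t, column s: t * s = d.

d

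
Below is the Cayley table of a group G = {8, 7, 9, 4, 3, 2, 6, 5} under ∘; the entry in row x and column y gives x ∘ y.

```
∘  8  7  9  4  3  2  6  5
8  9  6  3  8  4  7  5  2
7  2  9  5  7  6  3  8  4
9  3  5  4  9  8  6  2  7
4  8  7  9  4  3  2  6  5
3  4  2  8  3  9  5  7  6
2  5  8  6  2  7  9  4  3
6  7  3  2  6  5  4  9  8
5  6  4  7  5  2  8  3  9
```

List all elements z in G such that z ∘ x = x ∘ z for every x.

An element z is central iff its row equals its column in the table.
For 5: 5 ∘ 3 = 2 ≠ 6 = 3 ∘ 5, so 5 ∉ Z.
Checking each element this way leaves Z(G) = {4, 9}.

{4, 9}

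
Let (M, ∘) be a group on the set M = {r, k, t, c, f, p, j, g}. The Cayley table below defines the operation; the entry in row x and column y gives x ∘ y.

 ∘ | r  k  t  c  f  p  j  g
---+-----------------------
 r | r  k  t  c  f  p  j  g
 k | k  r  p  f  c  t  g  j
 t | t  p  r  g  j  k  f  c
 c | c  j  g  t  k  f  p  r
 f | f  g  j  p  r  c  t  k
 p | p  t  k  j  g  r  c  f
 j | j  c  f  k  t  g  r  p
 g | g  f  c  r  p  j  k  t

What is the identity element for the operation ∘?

r

The identity e satisfies e ∘ x = x for all x, so its row in the table reproduces the column headers.
Row r reads: r, k, t, c, f, p, j, g — exactly the header order. So r is the identity.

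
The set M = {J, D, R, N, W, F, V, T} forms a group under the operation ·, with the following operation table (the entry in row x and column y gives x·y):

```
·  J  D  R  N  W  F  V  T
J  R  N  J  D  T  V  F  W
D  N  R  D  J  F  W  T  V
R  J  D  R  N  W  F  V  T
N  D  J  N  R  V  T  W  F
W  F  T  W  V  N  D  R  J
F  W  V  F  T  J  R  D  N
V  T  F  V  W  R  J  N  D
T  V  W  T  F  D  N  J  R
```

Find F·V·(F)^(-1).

The identity is R. In row F, the entry R sits in column F, so F^(-1) = F.
F·V = D
D·F = W

W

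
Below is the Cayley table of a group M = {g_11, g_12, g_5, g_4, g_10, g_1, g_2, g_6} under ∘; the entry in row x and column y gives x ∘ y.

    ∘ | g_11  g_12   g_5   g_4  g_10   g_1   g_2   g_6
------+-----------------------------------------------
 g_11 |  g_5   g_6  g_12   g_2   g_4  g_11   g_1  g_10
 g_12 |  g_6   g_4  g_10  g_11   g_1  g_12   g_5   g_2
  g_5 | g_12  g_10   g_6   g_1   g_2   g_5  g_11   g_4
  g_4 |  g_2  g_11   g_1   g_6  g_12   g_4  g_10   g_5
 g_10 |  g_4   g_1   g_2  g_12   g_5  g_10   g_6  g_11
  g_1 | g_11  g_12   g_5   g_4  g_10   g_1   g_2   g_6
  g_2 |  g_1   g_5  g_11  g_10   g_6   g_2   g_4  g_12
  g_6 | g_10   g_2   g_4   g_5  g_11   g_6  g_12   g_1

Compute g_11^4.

g_6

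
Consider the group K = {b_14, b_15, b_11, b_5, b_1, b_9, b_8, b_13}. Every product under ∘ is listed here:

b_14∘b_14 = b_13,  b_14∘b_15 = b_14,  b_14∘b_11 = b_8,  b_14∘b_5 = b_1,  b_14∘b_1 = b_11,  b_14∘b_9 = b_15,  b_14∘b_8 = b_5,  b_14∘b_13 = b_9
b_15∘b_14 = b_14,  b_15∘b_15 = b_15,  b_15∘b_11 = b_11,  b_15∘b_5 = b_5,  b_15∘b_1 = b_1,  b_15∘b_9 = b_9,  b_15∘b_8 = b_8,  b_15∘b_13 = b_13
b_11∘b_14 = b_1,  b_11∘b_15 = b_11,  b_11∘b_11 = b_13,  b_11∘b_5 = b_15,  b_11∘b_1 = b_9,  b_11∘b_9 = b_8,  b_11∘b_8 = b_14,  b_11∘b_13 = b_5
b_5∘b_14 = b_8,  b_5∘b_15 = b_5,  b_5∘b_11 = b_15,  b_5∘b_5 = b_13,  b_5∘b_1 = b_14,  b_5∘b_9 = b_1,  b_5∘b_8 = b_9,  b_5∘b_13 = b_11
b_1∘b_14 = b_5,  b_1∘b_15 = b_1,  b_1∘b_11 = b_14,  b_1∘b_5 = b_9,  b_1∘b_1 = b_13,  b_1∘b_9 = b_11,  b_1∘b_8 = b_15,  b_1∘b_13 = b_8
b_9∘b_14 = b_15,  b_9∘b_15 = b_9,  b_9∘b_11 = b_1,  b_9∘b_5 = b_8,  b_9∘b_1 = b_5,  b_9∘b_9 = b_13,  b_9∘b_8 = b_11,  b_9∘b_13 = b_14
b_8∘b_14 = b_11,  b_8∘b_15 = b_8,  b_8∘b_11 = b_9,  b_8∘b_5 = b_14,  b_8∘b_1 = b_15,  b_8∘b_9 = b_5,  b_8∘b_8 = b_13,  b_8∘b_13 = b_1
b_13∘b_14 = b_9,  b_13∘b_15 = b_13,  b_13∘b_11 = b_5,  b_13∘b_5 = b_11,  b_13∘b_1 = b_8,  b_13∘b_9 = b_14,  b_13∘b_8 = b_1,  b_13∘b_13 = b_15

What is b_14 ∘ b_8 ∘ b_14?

b_8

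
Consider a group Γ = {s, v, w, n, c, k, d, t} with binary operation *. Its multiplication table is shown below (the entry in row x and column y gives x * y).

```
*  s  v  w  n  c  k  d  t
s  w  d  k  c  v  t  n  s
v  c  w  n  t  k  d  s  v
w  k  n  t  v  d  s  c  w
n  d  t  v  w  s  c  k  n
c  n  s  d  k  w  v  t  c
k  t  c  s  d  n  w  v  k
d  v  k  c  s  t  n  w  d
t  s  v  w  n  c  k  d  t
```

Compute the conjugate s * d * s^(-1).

The identity is t. In row s, the entry t sits in column k, so s^(-1) = k.
s * d = n
n * k = c
(Structurally, Γ here is isomorphic to the quaternion group Q_8.)

c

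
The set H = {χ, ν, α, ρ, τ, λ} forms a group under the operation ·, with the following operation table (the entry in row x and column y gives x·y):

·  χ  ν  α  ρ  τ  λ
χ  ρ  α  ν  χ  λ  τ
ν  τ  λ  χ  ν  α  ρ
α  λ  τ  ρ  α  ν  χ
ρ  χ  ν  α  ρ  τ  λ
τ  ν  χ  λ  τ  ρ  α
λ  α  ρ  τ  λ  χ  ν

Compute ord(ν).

The identity element is ρ (its row matches the header).
ν^1 = ν
ν^2 = ν·ν = λ
ν^3 = λ·ν = ρ
The first power of ν equal to the identity is ν^3, so ord(ν) = 3.

3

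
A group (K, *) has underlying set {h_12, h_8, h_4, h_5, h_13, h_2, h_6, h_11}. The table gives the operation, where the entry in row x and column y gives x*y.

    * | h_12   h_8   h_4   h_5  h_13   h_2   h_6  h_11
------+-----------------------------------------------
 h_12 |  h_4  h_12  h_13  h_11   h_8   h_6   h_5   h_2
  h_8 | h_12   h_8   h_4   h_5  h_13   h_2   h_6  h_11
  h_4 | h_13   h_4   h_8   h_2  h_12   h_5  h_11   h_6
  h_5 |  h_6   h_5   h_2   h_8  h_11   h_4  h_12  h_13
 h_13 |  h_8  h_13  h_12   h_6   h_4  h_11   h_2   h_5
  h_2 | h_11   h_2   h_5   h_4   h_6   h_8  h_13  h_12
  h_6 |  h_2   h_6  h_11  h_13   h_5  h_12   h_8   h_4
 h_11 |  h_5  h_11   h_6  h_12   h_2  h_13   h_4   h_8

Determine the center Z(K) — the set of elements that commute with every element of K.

{h_4, h_8}

An element z is central iff its row equals its column in the table.
For h_11: h_11*h_12 = h_5 ≠ h_2 = h_12*h_11, so h_11 ∉ Z.
Checking each element this way leaves Z(K) = {h_4, h_8}.
(Structurally, K here is isomorphic to the dihedral group D_4.)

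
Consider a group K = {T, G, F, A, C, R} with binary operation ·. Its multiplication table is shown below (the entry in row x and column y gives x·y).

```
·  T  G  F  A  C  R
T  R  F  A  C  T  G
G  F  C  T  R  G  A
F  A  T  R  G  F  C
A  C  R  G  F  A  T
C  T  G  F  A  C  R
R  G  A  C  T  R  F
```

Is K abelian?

Yes

Check whether the table is symmetric across its main diagonal.
Every entry (row x, col y) equals the entry (row y, col x), so K is abelian.
(In fact K ≅ the cyclic group Z_6.)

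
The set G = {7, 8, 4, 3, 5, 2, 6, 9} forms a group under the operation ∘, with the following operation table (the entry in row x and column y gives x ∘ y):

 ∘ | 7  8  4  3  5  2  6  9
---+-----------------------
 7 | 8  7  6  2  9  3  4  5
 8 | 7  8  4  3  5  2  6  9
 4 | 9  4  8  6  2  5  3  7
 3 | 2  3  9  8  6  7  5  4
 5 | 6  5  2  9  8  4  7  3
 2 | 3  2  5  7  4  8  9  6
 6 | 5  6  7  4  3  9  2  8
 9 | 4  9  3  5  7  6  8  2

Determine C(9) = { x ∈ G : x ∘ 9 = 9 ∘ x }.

Compare row 9 with column 9 entry by entry.
2 ∘ 9 = 6 = 9 ∘ 2, so 2 commutes with 9.
3 ∘ 9 = 4 but 9 ∘ 3 = 5, so 3 does not.
Collecting the elements that commute with 9: C(9) = {2, 6, 8, 9}.
(Structurally, G here is isomorphic to the dihedral group D_4.)

{2, 6, 8, 9}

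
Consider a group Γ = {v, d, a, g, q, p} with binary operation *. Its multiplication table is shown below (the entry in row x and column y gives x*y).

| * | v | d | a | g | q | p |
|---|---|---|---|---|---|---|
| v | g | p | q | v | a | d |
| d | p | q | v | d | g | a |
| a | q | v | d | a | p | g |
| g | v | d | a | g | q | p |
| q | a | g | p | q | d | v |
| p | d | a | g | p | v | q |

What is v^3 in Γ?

v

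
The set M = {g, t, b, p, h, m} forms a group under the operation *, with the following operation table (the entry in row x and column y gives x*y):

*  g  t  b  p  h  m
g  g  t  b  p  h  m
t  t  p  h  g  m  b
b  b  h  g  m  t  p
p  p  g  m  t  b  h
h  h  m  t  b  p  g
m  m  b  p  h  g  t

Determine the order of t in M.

3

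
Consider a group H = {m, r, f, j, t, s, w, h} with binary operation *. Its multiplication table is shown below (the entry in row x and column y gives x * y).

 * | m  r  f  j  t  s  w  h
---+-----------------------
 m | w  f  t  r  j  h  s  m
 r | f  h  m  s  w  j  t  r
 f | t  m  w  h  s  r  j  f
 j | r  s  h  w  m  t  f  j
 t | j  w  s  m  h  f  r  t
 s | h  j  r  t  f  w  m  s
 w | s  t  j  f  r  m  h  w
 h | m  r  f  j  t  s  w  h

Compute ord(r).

The identity element is h (its row matches the header).
r^1 = r
r^2 = r * r = h
The first power of r equal to the identity is r^2, so ord(r) = 2.

2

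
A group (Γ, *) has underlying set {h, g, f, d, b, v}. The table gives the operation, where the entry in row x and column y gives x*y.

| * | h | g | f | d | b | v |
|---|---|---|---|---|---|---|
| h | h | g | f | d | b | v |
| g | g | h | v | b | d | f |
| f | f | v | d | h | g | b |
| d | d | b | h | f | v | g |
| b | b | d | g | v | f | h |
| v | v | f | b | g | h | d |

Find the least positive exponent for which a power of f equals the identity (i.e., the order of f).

The identity element is h (its row matches the header).
f^1 = f
f^2 = f*f = d
f^3 = d*f = h
The first power of f equal to the identity is f^3, so ord(f) = 3.

3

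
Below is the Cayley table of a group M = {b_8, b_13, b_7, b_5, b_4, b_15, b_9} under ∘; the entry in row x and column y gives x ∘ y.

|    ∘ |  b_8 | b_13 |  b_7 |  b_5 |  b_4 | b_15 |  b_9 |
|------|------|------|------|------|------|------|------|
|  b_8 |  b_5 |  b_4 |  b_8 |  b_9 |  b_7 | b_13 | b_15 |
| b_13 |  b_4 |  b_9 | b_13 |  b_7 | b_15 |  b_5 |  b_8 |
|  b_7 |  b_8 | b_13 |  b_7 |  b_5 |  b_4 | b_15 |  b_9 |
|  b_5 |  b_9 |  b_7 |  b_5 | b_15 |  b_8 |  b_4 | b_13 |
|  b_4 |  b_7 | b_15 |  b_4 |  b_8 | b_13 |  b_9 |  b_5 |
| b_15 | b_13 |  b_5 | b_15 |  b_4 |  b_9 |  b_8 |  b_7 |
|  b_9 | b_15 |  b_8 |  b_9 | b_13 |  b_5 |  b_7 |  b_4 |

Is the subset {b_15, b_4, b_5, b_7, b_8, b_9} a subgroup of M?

No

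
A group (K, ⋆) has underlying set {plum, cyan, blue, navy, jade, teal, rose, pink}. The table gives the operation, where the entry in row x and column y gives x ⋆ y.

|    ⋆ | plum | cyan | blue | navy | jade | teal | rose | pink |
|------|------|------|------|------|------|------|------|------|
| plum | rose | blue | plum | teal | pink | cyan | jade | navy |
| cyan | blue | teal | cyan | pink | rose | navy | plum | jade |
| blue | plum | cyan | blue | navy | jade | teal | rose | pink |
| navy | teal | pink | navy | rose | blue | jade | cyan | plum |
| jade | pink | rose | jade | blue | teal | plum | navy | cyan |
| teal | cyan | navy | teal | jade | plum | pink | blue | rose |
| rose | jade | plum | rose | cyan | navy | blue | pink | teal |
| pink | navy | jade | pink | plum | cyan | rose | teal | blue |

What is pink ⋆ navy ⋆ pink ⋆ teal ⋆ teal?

plum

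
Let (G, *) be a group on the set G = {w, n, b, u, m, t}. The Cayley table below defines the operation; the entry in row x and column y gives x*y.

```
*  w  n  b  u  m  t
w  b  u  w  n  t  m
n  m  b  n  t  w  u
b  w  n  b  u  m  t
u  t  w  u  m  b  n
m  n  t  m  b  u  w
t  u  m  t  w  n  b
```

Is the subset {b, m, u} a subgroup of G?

Yes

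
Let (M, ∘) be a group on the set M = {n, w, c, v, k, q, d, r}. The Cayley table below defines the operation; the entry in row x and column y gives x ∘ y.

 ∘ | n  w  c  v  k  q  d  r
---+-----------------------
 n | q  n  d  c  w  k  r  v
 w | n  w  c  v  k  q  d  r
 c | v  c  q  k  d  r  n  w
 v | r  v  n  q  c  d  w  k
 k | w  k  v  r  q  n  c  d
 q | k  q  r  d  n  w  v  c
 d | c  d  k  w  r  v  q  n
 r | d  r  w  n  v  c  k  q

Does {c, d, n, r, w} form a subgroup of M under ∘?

n ∘ n = q, which is not in {c, d, n, r, w}.
The subset is not closed under ∘, so it is not a subgroup.

No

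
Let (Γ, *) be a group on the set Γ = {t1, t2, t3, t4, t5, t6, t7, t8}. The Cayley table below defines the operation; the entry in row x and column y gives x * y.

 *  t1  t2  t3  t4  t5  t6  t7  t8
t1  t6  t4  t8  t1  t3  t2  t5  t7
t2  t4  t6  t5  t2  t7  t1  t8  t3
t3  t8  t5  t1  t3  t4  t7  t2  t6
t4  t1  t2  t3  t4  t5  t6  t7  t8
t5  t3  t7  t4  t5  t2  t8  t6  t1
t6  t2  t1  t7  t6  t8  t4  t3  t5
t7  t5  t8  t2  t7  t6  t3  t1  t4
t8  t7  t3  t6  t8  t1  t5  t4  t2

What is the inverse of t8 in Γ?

t7

First locate the identity: row t4 matches the header, so t4 is the identity.
Scan row t8 for t4: t8 * t7 = t4. Hence t8^(-1) = t7.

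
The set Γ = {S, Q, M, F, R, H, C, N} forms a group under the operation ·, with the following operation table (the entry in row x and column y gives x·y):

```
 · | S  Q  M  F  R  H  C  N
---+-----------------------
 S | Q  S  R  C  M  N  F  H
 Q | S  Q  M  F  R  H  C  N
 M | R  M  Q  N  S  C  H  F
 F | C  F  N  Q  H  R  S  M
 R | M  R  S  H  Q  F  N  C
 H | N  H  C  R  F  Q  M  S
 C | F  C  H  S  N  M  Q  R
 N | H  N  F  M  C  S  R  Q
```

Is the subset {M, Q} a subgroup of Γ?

{M, Q} contains the identity Q.
Checking products: every product of two elements of {M, Q} (read from the table) lies in {M, Q}, so the set is closed.
In a finite group, a nonempty closed subset is a subgroup. So {M, Q} ≤ Γ.
(Structurally, Γ here is isomorphic to the elementary abelian group (Z_2)^3.)

Yes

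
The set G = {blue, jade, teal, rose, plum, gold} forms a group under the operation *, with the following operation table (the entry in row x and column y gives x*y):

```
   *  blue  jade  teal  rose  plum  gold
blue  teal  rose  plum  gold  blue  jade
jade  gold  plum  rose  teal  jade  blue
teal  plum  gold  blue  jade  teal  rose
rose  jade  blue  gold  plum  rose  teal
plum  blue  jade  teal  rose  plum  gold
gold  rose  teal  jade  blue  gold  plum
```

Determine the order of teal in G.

3

The identity element is plum (its row matches the header).
teal^1 = teal
teal^2 = teal*teal = blue
teal^3 = blue*teal = plum
The first power of teal equal to the identity is teal^3, so ord(teal) = 3.
(Structurally, G here is isomorphic to the symmetric group S_3.)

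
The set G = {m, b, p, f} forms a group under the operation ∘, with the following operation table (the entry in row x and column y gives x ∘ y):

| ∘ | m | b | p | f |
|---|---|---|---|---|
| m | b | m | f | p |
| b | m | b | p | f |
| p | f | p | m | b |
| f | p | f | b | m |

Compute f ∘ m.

Read row f, column m: f ∘ m = p.
(Structurally, G here is isomorphic to the cyclic group Z_4.)

p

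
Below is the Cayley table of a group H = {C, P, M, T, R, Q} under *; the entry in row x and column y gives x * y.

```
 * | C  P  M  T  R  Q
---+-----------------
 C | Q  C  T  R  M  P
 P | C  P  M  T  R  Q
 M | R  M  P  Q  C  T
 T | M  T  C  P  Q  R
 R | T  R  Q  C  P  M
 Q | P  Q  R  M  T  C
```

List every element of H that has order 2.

{M, R, T}

Identity is P. Compute the order of each non-identity element by repeated multiplication:
  C: C → Q → P  (order 3)
  M: M → P  (order 2)
  T: T → P  (order 2)
  R: R → P  (order 2)
  Q: Q → C → P  (order 3)
Elements of order 2: {M, R, T}.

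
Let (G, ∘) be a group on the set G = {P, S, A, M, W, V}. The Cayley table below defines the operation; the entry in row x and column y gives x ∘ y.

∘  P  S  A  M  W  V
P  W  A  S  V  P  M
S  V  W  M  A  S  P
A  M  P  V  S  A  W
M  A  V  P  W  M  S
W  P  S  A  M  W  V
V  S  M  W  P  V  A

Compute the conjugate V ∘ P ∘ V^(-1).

The identity is W. In row V, the entry W sits in column A, so V^(-1) = A.
V ∘ P = S
S ∘ A = M

M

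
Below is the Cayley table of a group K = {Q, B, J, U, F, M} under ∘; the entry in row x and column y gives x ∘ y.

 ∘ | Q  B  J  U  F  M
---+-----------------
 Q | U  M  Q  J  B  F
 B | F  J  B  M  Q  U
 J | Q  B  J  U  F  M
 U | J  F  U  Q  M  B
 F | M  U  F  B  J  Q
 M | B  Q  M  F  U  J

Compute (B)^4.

J

B^1 = B
B^2 = B ∘ B = J
B^3 = J ∘ B = B
B^4 = B ∘ B = J
(Structurally, K here is isomorphic to the symmetric group S_3.)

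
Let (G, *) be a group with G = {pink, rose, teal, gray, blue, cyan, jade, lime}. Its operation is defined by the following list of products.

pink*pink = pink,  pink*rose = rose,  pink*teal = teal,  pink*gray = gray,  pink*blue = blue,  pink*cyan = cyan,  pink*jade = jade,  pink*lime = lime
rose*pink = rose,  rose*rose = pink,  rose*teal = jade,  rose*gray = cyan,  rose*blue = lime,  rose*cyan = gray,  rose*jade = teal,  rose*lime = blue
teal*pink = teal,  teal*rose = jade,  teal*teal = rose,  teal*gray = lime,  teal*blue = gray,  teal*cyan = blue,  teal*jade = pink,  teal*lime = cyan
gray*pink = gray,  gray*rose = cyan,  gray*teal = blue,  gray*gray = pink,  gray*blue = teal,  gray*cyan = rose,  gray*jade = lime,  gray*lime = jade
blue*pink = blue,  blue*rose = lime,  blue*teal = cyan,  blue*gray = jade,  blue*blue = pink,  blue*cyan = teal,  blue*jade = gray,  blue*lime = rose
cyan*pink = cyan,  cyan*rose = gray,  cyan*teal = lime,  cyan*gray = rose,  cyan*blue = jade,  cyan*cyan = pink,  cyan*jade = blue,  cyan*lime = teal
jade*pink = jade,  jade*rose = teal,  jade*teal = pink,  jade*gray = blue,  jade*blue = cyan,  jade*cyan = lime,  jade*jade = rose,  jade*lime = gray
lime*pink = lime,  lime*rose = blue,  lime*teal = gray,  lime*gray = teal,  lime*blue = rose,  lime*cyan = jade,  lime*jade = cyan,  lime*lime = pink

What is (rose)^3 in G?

rose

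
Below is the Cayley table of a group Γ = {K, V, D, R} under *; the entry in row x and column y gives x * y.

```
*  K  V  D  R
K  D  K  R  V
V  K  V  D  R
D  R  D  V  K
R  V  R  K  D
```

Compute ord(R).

4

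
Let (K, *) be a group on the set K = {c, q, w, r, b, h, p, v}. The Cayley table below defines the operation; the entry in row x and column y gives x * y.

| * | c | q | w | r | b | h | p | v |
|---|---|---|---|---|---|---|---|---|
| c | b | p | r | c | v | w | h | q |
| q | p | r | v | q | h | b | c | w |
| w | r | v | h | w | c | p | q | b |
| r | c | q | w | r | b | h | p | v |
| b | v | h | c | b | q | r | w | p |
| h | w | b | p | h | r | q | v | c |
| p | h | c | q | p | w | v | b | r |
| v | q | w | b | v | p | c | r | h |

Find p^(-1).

First locate the identity: row r matches the header, so r is the identity.
Scan row p for r: p * v = r. Hence p^(-1) = v.

v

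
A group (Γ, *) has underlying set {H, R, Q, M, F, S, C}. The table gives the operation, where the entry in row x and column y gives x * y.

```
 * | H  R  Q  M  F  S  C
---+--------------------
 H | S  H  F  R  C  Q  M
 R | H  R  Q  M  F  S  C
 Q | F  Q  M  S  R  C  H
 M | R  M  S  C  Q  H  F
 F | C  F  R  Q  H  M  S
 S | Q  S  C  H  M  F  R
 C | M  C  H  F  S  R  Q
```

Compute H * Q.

Read row H, column Q: H * Q = F.

F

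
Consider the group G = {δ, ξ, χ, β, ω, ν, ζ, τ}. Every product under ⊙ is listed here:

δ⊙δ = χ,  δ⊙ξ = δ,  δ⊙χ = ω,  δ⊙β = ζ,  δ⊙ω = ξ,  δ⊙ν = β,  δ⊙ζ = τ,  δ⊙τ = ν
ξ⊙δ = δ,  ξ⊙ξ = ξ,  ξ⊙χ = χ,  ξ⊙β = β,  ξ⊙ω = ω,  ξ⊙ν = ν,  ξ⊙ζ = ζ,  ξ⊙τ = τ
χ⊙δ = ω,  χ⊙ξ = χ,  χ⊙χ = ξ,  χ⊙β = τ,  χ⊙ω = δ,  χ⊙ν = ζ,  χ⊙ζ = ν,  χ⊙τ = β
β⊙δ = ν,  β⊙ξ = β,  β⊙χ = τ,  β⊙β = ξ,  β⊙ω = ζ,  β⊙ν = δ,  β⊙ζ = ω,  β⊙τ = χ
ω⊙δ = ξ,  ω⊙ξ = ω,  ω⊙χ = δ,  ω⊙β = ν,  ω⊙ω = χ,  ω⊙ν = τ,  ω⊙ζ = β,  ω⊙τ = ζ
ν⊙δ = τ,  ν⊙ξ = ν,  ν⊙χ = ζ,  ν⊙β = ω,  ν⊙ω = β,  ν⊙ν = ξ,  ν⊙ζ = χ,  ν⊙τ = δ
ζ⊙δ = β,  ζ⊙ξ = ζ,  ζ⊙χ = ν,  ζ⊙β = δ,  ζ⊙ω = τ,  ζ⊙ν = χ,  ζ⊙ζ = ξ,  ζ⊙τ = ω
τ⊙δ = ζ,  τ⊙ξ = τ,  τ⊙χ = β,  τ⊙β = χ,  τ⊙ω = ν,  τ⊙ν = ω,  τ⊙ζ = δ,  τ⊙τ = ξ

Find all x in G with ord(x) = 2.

Identity is ξ. Compute the order of each non-identity element by repeated multiplication:
  δ: δ → χ → ω → ξ  (order 4)
  χ: χ → ξ  (order 2)
  β: β → ξ  (order 2)
  ω: ω → χ → δ → ξ  (order 4)
  ν: ν → ξ  (order 2)
  ζ: ζ → ξ  (order 2)
  τ: τ → ξ  (order 2)
Elements of order 2: {β, ζ, ν, τ, χ}.

{β, ζ, ν, τ, χ}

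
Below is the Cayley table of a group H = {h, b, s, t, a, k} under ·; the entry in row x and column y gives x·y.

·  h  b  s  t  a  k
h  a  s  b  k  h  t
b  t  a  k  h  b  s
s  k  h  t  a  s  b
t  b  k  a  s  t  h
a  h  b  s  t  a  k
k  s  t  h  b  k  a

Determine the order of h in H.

The identity element is a (its row matches the header).
h^1 = h
h^2 = h·h = a
The first power of h equal to the identity is h^2, so ord(h) = 2.

2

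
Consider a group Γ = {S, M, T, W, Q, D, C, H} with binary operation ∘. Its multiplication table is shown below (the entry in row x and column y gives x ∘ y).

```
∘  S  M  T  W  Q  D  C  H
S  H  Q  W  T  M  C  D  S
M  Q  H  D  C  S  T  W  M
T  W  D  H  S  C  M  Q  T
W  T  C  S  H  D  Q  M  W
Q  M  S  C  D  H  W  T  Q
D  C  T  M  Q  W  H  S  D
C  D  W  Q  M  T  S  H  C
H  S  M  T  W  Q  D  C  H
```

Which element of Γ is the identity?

H

The identity e satisfies e ∘ x = x for all x, so its row in the table reproduces the column headers.
Row H reads: S, M, T, W, Q, D, C, H — exactly the header order. So H is the identity.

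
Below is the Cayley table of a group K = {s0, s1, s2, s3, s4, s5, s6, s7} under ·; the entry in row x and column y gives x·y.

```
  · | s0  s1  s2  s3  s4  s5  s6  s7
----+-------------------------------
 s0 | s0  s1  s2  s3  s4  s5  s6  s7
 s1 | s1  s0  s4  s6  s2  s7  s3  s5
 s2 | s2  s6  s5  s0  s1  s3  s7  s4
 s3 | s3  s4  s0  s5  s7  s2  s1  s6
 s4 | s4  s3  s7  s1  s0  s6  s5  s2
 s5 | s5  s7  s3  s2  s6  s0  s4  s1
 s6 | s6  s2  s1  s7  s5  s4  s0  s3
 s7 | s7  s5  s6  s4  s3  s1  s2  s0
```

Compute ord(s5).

The identity element is s0 (its row matches the header).
s5^1 = s5
s5^2 = s5·s5 = s0
The first power of s5 equal to the identity is s5^2, so ord(s5) = 2.

2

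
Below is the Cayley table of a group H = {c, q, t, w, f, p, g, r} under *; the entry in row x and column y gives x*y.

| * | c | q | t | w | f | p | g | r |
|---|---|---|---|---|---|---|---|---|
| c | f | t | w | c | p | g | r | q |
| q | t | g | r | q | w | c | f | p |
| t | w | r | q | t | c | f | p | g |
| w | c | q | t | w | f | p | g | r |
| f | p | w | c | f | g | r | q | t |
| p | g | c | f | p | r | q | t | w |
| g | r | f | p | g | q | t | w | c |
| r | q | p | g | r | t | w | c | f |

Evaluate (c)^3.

p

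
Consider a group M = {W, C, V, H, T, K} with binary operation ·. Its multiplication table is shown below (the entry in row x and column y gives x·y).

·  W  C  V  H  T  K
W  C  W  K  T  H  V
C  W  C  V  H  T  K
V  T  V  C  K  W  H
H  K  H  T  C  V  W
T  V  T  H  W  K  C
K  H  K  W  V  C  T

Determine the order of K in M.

The identity element is C (its row matches the header).
K^1 = K
K^2 = K·K = T
K^3 = T·K = C
The first power of K equal to the identity is K^3, so ord(K) = 3.

3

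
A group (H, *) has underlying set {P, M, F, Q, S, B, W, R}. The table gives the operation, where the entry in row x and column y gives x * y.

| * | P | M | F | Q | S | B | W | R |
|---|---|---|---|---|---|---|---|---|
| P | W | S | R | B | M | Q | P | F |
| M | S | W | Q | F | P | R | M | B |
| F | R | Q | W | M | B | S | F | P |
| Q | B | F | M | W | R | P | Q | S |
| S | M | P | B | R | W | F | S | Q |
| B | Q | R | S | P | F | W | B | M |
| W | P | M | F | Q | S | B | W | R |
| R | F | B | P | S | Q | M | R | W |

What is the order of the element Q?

The identity element is W (its row matches the header).
Q^1 = Q
Q^2 = Q * Q = W
The first power of Q equal to the identity is Q^2, so ord(Q) = 2.

2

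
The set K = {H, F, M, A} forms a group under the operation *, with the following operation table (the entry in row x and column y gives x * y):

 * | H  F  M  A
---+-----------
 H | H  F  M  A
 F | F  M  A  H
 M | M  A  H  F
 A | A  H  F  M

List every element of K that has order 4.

{A, F}

Identity is H. Compute the order of each non-identity element by repeated multiplication:
  F: F → M → A → H  (order 4)
  M: M → H  (order 2)
  A: A → M → F → H  (order 4)
Elements of order 4: {A, F}.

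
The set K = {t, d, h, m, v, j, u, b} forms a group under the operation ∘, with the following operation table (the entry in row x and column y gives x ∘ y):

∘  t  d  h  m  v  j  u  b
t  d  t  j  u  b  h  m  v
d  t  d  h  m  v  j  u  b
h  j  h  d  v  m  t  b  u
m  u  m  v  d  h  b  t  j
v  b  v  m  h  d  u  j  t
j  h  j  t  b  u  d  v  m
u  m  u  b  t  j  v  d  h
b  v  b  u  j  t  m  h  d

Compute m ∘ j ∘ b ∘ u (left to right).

u

m ∘ j = b
b ∘ b = d
d ∘ u = u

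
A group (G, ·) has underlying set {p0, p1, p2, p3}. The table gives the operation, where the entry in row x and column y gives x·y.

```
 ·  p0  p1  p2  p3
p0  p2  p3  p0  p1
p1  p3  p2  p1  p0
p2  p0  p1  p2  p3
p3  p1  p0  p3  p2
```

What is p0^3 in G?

p0^1 = p0
p0^2 = p0·p0 = p2
p0^3 = p2·p0 = p0
(Structurally, G here is isomorphic to the Klein four-group V_4.)

p0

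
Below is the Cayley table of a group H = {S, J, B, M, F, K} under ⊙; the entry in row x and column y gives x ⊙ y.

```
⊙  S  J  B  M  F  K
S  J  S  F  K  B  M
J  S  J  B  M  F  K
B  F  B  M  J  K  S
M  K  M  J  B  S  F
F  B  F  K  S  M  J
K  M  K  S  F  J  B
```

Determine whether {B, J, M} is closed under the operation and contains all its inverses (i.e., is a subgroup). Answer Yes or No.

{B, J, M} contains the identity J.
Checking products: every product of two elements of {B, J, M} (read from the table) lies in {B, J, M}, so the set is closed.
In a finite group, a nonempty closed subset is a subgroup. So {B, J, M} ≤ H.

Yes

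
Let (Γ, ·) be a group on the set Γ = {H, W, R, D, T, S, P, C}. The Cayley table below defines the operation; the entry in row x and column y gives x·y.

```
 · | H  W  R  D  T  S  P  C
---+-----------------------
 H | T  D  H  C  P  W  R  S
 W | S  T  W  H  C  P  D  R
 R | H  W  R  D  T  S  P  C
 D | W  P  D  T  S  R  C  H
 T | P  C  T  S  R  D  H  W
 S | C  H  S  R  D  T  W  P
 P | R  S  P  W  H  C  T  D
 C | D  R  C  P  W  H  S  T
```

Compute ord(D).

4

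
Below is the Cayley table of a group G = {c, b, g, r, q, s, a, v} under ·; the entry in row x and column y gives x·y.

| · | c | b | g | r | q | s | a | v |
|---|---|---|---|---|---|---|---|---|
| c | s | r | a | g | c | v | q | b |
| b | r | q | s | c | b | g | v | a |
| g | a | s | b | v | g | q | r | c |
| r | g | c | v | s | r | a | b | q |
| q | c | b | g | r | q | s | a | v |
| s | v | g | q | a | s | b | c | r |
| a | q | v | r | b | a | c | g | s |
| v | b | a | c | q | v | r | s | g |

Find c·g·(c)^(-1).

g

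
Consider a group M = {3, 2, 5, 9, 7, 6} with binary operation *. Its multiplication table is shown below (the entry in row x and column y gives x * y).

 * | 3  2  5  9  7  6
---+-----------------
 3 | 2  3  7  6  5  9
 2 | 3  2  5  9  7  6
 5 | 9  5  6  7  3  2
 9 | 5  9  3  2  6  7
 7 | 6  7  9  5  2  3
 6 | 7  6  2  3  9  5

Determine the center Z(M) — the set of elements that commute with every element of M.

{2}

An element z is central iff its row equals its column in the table.
For 5: 5 * 7 = 3 ≠ 9 = 7 * 5, so 5 ∉ Z.
Checking each element this way leaves Z(M) = {2}.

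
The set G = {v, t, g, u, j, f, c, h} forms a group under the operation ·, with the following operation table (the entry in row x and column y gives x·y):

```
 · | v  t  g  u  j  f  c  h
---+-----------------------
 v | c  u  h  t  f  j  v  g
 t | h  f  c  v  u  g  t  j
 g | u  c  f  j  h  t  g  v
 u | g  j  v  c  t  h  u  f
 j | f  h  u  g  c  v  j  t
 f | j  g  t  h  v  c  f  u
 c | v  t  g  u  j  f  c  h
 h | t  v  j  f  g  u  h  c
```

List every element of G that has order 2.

{f, h, j, u, v}

Identity is c. Compute the order of each non-identity element by repeated multiplication:
  v: v → c  (order 2)
  t: t → f → g → c  (order 4)
  g: g → f → t → c  (order 4)
  u: u → c  (order 2)
  j: j → c  (order 2)
  f: f → c  (order 2)
  h: h → c  (order 2)
Elements of order 2: {f, h, j, u, v}.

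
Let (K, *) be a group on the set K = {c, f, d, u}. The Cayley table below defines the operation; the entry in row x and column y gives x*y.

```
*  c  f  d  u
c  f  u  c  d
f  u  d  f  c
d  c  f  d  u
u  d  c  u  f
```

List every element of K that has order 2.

{f}

Identity is d. Compute the order of each non-identity element by repeated multiplication:
  c: c → f → u → d  (order 4)
  f: f → d  (order 2)
  u: u → f → c → d  (order 4)
Elements of order 2: {f}.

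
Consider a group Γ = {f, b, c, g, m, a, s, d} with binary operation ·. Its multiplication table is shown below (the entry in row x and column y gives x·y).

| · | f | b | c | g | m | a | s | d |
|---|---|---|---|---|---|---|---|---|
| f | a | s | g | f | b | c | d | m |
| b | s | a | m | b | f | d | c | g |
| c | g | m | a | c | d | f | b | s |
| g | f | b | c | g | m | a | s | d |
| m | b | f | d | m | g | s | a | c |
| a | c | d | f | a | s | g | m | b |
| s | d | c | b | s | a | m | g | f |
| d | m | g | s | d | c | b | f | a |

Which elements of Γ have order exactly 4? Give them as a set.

Identity is g. Compute the order of each non-identity element by repeated multiplication:
  f: f → a → c → g  (order 4)
  b: b → a → d → g  (order 4)
  c: c → a → f → g  (order 4)
  m: m → g  (order 2)
  a: a → g  (order 2)
  s: s → g  (order 2)
  d: d → a → b → g  (order 4)
Elements of order 4: {b, c, d, f}.

{b, c, d, f}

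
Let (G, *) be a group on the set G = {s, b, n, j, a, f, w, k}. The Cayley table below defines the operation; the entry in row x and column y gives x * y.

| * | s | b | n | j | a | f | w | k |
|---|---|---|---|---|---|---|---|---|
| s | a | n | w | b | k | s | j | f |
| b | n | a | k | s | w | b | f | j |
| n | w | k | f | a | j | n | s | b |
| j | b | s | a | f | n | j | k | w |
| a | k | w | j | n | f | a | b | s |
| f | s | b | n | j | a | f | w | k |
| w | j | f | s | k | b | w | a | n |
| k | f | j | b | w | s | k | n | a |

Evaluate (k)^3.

k^1 = k
k^2 = k * k = a
k^3 = a * k = s
(Structurally, G here is isomorphic to Z_2 x Z_4.)

s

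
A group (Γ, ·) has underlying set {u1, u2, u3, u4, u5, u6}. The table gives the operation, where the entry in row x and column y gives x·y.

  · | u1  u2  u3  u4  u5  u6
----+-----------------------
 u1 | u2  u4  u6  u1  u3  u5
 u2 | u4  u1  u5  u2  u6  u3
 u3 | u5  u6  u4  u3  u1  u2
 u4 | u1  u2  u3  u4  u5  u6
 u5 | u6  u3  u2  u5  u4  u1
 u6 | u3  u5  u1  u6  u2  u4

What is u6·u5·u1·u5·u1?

u6

u6·u5 = u2
u2·u1 = u4
u4·u5 = u5
u5·u1 = u6
(Structurally, Γ here is isomorphic to the symmetric group S_3.)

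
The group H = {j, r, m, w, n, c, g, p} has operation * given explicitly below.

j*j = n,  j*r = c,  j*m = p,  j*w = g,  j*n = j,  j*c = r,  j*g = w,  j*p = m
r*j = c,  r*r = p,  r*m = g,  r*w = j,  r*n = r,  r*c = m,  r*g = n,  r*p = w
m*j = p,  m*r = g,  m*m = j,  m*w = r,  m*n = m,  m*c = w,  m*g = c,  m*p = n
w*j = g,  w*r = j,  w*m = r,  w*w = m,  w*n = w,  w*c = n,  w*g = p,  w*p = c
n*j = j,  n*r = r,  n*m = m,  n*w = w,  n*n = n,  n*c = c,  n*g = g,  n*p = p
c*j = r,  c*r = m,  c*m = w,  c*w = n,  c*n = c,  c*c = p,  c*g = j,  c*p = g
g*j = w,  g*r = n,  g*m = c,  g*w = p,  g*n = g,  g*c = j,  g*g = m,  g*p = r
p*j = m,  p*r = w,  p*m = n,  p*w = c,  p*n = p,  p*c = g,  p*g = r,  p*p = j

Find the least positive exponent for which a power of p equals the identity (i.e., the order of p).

4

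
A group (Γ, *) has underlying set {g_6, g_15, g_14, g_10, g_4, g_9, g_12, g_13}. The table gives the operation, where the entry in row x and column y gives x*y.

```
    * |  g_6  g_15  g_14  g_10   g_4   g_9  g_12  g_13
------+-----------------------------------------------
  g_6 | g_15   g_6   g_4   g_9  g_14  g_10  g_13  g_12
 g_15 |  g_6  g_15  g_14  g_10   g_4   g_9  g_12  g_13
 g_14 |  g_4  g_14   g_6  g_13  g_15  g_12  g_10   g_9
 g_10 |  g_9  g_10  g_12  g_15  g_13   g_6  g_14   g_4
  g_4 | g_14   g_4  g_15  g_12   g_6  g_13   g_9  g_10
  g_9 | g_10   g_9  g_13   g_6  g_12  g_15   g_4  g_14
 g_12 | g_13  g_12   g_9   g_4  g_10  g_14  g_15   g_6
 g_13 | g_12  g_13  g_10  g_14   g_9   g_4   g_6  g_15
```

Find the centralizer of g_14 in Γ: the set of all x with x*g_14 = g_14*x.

Compare row g_14 with column g_14 entry by entry.
g_4*g_14 = g_15 = g_14*g_4, so g_4 commutes with g_14.
g_13*g_14 = g_10 but g_14*g_13 = g_9, so g_13 does not.
Collecting the elements that commute with g_14: C(g_14) = {g_14, g_15, g_4, g_6}.

{g_14, g_15, g_4, g_6}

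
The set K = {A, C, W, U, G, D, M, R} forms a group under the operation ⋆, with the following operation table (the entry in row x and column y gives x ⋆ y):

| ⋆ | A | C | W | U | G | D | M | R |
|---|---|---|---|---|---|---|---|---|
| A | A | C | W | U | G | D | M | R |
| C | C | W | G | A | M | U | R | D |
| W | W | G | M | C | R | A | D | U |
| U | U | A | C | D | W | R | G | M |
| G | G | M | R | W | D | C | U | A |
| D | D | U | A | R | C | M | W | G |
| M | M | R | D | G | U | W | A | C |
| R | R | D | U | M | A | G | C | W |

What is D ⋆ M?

Read row D, column M: D ⋆ M = W.

W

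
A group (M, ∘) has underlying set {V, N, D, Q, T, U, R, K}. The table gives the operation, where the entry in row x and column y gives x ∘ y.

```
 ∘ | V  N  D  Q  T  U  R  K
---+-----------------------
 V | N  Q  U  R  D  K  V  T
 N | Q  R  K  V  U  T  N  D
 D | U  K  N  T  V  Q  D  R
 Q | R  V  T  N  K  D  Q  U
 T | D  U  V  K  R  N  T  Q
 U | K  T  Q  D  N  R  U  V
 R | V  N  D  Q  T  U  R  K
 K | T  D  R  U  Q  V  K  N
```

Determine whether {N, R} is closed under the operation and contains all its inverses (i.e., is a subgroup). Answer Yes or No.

{N, R} contains the identity R.
Checking products: every product of two elements of {N, R} (read from the table) lies in {N, R}, so the set is closed.
In a finite group, a nonempty closed subset is a subgroup. So {N, R} ≤ M.

Yes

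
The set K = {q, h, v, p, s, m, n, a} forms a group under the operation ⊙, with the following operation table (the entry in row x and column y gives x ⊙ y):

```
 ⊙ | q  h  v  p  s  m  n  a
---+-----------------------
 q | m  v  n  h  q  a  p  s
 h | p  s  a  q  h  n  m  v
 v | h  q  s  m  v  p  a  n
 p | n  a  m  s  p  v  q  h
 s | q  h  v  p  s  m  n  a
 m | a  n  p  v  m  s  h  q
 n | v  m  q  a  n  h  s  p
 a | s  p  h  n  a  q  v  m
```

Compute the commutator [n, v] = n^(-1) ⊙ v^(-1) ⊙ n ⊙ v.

m

Identity is s; from the table n^(-1) = n and v^(-1) = v.
n ⊙ v = q
q ⊙ n = p
p ⊙ v = m
(Structurally, K here is isomorphic to the dihedral group D_4.)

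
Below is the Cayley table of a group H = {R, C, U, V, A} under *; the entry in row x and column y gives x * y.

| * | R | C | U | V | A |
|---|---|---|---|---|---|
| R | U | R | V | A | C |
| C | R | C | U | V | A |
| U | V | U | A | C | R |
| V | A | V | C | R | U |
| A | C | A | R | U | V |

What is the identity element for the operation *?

C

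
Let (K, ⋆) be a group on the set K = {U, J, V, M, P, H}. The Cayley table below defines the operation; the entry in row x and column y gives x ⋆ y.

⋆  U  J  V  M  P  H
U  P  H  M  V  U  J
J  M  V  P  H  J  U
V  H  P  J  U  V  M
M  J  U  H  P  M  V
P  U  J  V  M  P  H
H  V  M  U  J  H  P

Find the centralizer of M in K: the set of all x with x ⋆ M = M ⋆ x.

Compare row M with column M entry by entry.
U ⋆ M = V but M ⋆ U = J, so U does not.
Collecting the elements that commute with M: C(M) = {M, P}.

{M, P}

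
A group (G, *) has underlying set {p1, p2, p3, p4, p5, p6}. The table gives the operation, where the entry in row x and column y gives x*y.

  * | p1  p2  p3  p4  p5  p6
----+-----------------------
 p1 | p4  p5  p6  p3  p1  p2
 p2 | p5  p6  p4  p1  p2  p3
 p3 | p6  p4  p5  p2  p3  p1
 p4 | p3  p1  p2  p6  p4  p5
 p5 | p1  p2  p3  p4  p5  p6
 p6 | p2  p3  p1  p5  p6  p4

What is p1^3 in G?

p3

p1^1 = p1
p1^2 = p1*p1 = p4
p1^3 = p4*p1 = p3
(Structurally, G here is isomorphic to the cyclic group Z_6.)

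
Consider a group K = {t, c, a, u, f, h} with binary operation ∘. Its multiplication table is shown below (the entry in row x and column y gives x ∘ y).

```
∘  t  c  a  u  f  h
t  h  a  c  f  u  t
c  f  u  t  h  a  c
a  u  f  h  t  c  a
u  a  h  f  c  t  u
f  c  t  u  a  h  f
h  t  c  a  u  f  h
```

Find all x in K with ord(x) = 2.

Identity is h. Compute the order of each non-identity element by repeated multiplication:
  t: t → h  (order 2)
  c: c → u → h  (order 3)
  a: a → h  (order 2)
  u: u → c → h  (order 3)
  f: f → h  (order 2)
Elements of order 2: {a, f, t}.

{a, f, t}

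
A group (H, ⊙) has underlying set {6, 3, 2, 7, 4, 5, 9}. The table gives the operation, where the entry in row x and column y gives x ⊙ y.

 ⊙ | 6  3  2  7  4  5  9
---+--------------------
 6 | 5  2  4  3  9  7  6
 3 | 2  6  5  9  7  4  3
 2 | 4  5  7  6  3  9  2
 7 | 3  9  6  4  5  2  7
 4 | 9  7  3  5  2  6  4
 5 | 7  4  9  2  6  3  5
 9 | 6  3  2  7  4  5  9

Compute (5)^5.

5^1 = 5
5^2 = 5 ⊙ 5 = 3
5^3 = 3 ⊙ 5 = 4
5^4 = 4 ⊙ 5 = 6
5^5 = 6 ⊙ 5 = 7

7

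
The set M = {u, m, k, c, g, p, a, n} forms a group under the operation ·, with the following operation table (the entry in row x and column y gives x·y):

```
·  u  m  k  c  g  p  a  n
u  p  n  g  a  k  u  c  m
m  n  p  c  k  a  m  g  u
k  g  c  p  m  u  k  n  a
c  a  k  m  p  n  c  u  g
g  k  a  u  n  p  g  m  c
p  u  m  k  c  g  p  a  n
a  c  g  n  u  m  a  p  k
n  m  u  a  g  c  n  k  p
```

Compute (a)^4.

a^1 = a
a^2 = a·a = p
a^3 = p·a = a
a^4 = a·a = p
(Structurally, M here is isomorphic to the elementary abelian group (Z_2)^3.)

p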